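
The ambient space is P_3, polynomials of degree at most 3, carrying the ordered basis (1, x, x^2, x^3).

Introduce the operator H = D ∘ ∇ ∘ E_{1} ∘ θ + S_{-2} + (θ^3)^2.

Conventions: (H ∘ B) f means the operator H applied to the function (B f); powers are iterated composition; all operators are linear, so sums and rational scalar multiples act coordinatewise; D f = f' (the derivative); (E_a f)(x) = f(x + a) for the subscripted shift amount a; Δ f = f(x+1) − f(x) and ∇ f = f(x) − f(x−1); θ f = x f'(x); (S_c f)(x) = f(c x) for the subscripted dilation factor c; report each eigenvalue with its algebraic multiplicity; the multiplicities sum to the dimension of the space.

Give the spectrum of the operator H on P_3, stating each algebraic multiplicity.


image of 1: 1
image of x: -x
image of x^2: 68x^2 + 4
image of x^3: 721x^3 + 18x + 9
the matrix is upper triangular; its diagonal is (1, -1, 68, 721)
for a triangular matrix the eigenvalues are the diagonal entries, with algebraic multiplicity their repetition count

λ = -1 (multiplicity 1), λ = 1 (multiplicity 1), λ = 68 (multiplicity 1), λ = 721 (multiplicity 1)


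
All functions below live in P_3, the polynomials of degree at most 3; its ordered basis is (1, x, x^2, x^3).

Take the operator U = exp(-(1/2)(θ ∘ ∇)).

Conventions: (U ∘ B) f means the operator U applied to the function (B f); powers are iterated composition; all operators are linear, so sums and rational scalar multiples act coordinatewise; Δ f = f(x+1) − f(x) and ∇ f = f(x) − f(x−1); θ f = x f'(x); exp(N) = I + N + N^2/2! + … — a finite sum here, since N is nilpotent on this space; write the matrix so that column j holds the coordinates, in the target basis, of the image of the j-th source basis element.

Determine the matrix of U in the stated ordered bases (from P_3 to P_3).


the matrix is [[1, 0, 0, 0]; [0, 1, -1, 3]; [0, 0, 1, -3]; [0, 0, 0, 1]] (rows listed top to bottom)

image of 1: 1
image of x: x
image of x^2: x^2 - x
image of x^3: x^3 - 3x^2 + 3x
each image's coordinates form column j of the matrix


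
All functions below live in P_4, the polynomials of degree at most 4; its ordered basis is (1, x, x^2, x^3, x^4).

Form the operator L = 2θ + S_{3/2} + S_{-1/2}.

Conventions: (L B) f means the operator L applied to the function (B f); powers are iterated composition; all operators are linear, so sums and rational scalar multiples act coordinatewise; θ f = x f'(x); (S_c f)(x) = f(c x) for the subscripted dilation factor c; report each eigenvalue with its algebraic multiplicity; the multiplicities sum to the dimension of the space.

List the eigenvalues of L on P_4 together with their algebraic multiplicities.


image of 1: 2
image of x: 3x
image of x^2: (13/2)x^2
image of x^3: (37/4)x^3
image of x^4: (105/8)x^4
the matrix is upper triangular; its diagonal is (2, 3, 13/2, 37/4, 105/8)
for a triangular matrix the eigenvalues are the diagonal entries, with algebraic multiplicity their repetition count

λ = 2 (multiplicity 1), λ = 3 (multiplicity 1), λ = 13/2 (multiplicity 1), λ = 37/4 (multiplicity 1), λ = 105/8 (multiplicity 1)


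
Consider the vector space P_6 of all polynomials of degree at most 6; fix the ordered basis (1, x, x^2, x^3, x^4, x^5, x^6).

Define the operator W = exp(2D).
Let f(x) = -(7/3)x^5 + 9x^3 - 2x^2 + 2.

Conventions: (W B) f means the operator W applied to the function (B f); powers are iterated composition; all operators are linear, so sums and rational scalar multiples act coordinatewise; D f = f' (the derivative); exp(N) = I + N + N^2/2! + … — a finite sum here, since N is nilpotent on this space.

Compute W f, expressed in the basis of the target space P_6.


the result is g(x) = -(7/3)x^5 - (70/3)x^4 - (253/3)x^3 - (404/3)x^2 - (260/3)x - 26/3

order-1 term: -(70/3)x^4 + 54x^2 - 8x
order-2 term: -(280/3)x^3 + 108x - 8
order-3 term: -(560/3)x^2 + 72
order-4 term: -(560/3)x
order-5 term: -224/3
the series for exp(2D) f terminates at order 5
exp(2D) f = -(7/3)x^5 - (70/3)x^4 - (253/3)x^3 - (404/3)x^2 - (260/3)x - 26/3


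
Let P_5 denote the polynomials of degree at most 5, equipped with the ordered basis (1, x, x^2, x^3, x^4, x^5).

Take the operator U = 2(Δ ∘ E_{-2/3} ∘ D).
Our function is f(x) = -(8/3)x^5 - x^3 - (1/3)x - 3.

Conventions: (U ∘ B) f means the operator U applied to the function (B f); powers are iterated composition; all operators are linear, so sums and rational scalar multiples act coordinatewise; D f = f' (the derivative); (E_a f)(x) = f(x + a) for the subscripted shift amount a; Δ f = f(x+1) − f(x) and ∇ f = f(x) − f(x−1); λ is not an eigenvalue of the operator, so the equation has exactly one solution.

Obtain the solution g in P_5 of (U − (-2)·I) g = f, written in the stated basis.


write g with unknown coordinates in the stated basis and equate coefficients in (U − (-2)·I) g = f
solving from the highest basis element down gives g = -(4/3)x^5 + (157/6)x^3 - (40/3)x^2 - (2669/18)x + 4058/81
check: U g = -(160/3)x^3 + (80/3)x^2 + (2666/9)x - 8359/81
so U g − (-2)·g = -(8/3)x^5 - x^3 - (1/3)x - 3 = f ✓

g(x) = -(4/3)x^5 + (157/6)x^3 - (40/3)x^2 - (2669/18)x + 4058/81


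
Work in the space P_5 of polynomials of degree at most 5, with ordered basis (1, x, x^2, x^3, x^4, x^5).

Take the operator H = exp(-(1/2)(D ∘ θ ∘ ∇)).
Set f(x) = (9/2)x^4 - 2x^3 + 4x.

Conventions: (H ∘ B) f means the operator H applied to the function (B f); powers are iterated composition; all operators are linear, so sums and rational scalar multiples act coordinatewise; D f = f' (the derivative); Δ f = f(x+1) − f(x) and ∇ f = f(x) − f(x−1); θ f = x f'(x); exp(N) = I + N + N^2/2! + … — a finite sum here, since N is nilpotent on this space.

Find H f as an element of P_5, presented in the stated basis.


order-1 term: -81x^2 + 66x - 12
order-2 term: 81/2
the series for exp(-(1/2)(D ∘ θ ∘ ∇)) f terminates at order 2
exp(-(1/2)(D ∘ θ ∘ ∇)) f = (9/2)x^4 - 2x^3 - 81x^2 + 70x + 57/2

g(x) = (9/2)x^4 - 2x^3 - 81x^2 + 70x + 57/2


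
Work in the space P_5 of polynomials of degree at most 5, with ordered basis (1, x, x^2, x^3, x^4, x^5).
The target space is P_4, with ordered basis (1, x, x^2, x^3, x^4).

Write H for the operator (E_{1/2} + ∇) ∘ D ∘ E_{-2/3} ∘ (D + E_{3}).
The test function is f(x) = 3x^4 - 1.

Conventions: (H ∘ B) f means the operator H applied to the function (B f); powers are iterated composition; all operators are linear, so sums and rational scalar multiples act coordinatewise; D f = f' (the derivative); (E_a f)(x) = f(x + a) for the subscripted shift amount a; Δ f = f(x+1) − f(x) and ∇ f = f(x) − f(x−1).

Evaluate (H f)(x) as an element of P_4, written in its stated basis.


D f = 12x^3
E_{3} f = 3x^4 + 36x^3 + 162x^2 + 324x + 242
(D + E_{3}) f = 3x^4 + 48x^3 + 162x^2 + 324x + 242
E_{-2/3} (D + E_{3}) f = 3x^4 + 40x^3 + 74x^2 + (1516/9)x + 2278/27
D E_{-2/3} (D + E_{3}) f = 12x^3 + 120x^2 + 148x + 1516/9
E_{1/2} (D ∘ E_{-2/3}) (D + E_{3}) f = 12x^3 + 138x^2 + 277x + 4931/18
∇ (D ∘ E_{-2/3}) (D + E_{3}) f = 36x^2 + 204x + 40
(E_{1/2} + ∇) (D ∘ E_{-2/3}) (D + E_{3}) f = 12x^3 + 174x^2 + 481x + 5651/18

the result is g(x) = 12x^3 + 174x^2 + 481x + 5651/18


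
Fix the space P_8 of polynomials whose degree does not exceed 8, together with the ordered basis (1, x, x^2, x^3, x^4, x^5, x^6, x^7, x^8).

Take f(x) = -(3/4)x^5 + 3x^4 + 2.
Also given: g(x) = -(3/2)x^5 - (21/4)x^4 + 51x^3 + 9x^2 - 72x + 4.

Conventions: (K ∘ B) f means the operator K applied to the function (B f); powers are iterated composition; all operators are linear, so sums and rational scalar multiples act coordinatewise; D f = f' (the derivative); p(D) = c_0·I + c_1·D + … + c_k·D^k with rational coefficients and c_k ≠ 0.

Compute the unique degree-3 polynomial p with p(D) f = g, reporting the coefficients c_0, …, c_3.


D^0 f = -(3/4)x^5 + 3x^4 + 2
D^1 f = -(15/4)x^4 + 12x^3
D^2 f = -15x^3 + 36x^2
D^3 f = -45x^2 + 72x
matching coefficients of g against c_0 f + c_1 Df + … from the top degree down determines the c_i
solution: c_0 = 2, c_1 = 3, c_2 = -1, c_3 = -1

c_0 = 2, c_1 = 3, c_2 = -1, c_3 = -1


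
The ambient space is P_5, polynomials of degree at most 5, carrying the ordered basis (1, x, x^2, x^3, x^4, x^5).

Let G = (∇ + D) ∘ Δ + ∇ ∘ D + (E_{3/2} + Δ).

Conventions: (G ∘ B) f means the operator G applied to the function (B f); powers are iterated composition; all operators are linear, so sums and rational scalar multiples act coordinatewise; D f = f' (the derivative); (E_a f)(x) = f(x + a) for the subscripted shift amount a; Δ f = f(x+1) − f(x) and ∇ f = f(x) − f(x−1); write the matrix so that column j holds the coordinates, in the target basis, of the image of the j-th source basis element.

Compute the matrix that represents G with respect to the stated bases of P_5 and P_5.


the matrix is [[1, 5/2, 37/4, 35/8, 257/16, 275/32]; [0, 1, 5, 111/4, 35/2, 1285/16]; [0, 0, 1, 15/2, 111/2, 175/4]; [0, 0, 0, 1, 10, 185/2]; [0, 0, 0, 0, 1, 25/2]; [0, 0, 0, 0, 0, 1]] (rows listed top to bottom)

image of 1: 1
image of x: x + 5/2
image of x^2: x^2 + 5x + 37/4
image of x^3: x^3 + (15/2)x^2 + (111/4)x + 35/8
image of x^4: x^4 + 10x^3 + (111/2)x^2 + (35/2)x + 257/16
image of x^5: x^5 + (25/2)x^4 + (185/2)x^3 + (175/4)x^2 + (1285/16)x + 275/32
each image's coordinates form column j of the matrix


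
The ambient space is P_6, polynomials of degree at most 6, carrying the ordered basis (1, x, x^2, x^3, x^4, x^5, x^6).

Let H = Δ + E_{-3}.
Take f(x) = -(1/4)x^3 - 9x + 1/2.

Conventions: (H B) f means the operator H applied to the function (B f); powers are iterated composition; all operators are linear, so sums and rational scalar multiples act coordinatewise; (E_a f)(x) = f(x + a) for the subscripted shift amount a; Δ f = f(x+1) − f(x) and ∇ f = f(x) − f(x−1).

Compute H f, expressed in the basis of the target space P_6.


the result is g(x) = -(1/4)x^3 + (3/2)x^2 - (33/2)x + 25

Δ f = -(3/4)x^2 - (3/4)x - 37/4
E_{-3} f = -(1/4)x^3 + (9/4)x^2 - (63/4)x + 137/4
(Δ + E_{-3}) f = -(1/4)x^3 + (3/2)x^2 - (33/2)x + 25


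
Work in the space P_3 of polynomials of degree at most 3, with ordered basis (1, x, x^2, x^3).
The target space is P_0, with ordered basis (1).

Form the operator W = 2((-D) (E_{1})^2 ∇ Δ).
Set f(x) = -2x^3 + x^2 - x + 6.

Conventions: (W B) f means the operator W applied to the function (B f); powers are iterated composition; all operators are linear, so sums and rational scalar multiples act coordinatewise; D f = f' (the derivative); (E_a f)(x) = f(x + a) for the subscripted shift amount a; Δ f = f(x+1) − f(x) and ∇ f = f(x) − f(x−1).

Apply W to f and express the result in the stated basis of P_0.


Δ f = -6x^2 - 4x - 2
∇ Δ f = -12x + 2
E_{1} ∇ Δ f = -12x - 10
E_{1} E_{1} ∇ Δ f = -12x - 22
D (E_{1})^2 ∇ Δ f = -12
(-D) (E_{1})^2 ∇ Δ f = 12
(2((-D) (E_{1})^2 ∇ Δ)) f = 24

g(x) = 24


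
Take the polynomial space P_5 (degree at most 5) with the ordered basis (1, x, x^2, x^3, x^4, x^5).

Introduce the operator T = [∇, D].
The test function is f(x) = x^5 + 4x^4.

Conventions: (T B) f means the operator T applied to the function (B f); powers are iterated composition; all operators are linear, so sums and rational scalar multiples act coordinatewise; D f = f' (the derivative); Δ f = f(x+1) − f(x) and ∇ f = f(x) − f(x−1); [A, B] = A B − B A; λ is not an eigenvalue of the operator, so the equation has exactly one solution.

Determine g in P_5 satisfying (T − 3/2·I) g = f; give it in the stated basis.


g(x) = -(2/3)x^5 - (8/3)x^4

write g with unknown coordinates in the stated basis and equate coefficients in (T − 3/2·I) g = f
solving from the highest basis element down gives g = -(2/3)x^5 - (8/3)x^4
check: T g = 0
so T g − 3/2·g = x^5 + 4x^4 = f ✓


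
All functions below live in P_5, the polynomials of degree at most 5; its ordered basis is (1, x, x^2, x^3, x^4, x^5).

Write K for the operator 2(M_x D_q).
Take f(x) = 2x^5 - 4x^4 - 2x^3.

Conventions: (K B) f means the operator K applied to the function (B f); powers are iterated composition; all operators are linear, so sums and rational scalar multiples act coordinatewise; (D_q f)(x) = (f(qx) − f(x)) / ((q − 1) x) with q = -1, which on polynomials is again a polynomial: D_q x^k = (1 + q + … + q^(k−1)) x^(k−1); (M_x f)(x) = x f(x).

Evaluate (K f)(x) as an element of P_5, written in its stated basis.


D_q f = 2x^4 - 2x^2
M_x D_q f = 2x^5 - 2x^3
(2(M_x D_q)) f = 4x^5 - 4x^3

g(x) = 4x^5 - 4x^3


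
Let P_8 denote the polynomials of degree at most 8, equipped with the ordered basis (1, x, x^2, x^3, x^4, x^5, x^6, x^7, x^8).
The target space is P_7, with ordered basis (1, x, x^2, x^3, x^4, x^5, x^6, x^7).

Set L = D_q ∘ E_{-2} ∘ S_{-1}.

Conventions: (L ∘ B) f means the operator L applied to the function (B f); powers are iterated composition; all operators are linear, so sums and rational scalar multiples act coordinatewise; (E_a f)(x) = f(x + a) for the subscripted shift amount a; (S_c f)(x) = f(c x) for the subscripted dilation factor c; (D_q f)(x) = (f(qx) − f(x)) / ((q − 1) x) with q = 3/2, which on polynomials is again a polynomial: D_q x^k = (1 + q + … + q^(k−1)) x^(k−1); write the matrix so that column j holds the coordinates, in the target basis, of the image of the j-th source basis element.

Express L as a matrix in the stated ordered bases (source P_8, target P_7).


image of 1: 0
image of x: -1
image of x^2: (5/2)x - 4
image of x^3: -(19/4)x^2 + 15x - 12
image of x^4: (65/8)x^3 - 38x^2 + 60x - 32
image of x^5: -(211/16)x^4 + (325/4)x^3 - 190x^2 + 200x - 80
image of x^6: (665/32)x^5 - (633/4)x^4 + (975/2)x^3 - 760x^2 + 600x - 192
image of x^7: -(2059/64)x^6 + (4655/16)x^5 - (4431/4)x^4 + 2275x^3 - 2660x^2 + 1680x - 448
image of x^8: (6305/128)x^7 - (2059/4)x^6 + (4655/2)x^5 - 5908x^4 + 9100x^3 - 8512x^2 + 4480x - 1024
each image's coordinates form column j of the matrix

the matrix is [[0, -1, -4, -12, -32, -80, -192, -448, -1024]; [0, 0, 5/2, 15, 60, 200, 600, 1680, 4480]; [0, 0, 0, -19/4, -38, -190, -760, -2660, -8512]; [0, 0, 0, 0, 65/8, 325/4, 975/2, 2275, 9100]; [0, 0, 0, 0, 0, -211/16, -633/4, -4431/4, -5908]; [0, 0, 0, 0, 0, 0, 665/32, 4655/16, 4655/2]; [0, 0, 0, 0, 0, 0, 0, -2059/64, -2059/4]; [0, 0, 0, 0, 0, 0, 0, 0, 6305/128]] (rows listed top to bottom)


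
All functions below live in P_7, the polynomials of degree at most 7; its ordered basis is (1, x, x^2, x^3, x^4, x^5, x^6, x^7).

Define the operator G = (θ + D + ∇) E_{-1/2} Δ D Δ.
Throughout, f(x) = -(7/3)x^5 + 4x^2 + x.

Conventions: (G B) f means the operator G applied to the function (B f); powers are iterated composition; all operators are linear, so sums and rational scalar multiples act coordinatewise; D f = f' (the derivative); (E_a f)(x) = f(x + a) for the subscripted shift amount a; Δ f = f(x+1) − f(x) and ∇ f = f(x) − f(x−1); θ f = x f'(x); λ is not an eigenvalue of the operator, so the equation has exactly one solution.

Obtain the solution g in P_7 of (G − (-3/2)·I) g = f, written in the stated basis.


write g with unknown coordinates in the stated basis and equate coefficients in (G − (-3/2)·I) g = f
solving from the highest basis element down gives g = -(14/9)x^5 + (1144/9)x^2 + (2806/9)x + 560/9
check: G g = -(560/3)x^2 - (1400/3)x - 280/3
so G g − (-3/2)·g = -(7/3)x^5 + 4x^2 + x = f ✓

the result is g(x) = -(14/9)x^5 + (1144/9)x^2 + (2806/9)x + 560/9


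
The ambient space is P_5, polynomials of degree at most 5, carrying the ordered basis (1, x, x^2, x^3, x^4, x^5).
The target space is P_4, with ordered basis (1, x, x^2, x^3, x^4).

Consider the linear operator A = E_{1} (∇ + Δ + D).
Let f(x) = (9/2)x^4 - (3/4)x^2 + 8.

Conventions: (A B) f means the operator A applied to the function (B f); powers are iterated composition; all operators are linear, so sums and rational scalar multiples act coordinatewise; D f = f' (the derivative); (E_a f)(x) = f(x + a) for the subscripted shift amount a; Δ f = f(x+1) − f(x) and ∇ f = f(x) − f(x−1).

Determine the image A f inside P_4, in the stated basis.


∇ f = 18x^3 - 27x^2 + (33/2)x - 15/4
Δ f = 18x^3 + 27x^2 + (33/2)x + 15/4
D f = 18x^3 - (3/2)x
(∇ + Δ + D) f = 54x^3 + (63/2)x
E_{1} (∇ + Δ + D) f = 54x^3 + 162x^2 + (387/2)x + 171/2

the result is g(x) = 54x^3 + 162x^2 + (387/2)x + 171/2


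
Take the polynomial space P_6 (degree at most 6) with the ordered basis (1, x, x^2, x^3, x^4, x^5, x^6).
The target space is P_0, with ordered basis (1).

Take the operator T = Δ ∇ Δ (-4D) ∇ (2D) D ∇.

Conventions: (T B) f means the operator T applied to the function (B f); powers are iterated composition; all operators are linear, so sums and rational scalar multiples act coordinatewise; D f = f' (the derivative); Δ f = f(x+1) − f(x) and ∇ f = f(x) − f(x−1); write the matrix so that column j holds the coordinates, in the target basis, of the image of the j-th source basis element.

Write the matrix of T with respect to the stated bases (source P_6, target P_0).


the matrix is [[0, 0, 0, 0, 0, 0, 0]] (rows listed top to bottom)

image of 1: 0
image of x: 0
image of x^2: 0
image of x^3: 0
image of x^4: 0
image of x^5: 0
image of x^6: 0
each image's coordinates form column j of the matrix


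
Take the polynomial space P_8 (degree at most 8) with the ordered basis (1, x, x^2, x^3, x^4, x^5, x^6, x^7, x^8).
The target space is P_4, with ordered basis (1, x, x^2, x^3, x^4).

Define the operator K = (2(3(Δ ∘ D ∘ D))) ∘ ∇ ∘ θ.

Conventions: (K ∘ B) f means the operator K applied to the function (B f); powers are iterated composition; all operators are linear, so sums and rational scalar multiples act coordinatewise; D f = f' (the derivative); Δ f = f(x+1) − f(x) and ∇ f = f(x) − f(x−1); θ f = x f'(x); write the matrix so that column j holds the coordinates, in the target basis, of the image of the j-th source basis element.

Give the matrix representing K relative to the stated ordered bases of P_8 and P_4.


the matrix is [[0, 0, 0, 0, 576, 0, 2160, 0, 5376]; [0, 0, 0, 0, 0, 3600, 0, 17640, 0]; [0, 0, 0, 0, 0, 0, 12960, 0, 80640]; [0, 0, 0, 0, 0, 0, 0, 35280, 0]; [0, 0, 0, 0, 0, 0, 0, 0, 80640]] (rows listed top to bottom)

image of 1: 0
image of x: 0
image of x^2: 0
image of x^3: 0
image of x^4: 576
image of x^5: 3600x
image of x^6: 12960x^2 + 2160
image of x^7: 35280x^3 + 17640x
image of x^8: 80640x^4 + 80640x^2 + 5376
each image's coordinates form column j of the matrix


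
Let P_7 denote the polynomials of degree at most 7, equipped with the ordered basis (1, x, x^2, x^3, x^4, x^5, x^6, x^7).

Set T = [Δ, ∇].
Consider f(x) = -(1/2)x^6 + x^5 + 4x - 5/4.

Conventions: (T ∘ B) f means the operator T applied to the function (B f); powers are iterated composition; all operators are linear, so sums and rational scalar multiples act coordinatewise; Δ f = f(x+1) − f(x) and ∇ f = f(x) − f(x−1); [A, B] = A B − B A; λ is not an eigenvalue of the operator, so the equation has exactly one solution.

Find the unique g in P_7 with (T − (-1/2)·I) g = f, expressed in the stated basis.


write g with unknown coordinates in the stated basis and equate coefficients in (T − (-1/2)·I) g = f
solving from the highest basis element down gives g = -x^6 + 2x^5 + 8x - 5/2
check: T g = 0
so T g − (-1/2)·g = -(1/2)x^6 + x^5 + 4x - 5/4 = f ✓

the result is g(x) = -x^6 + 2x^5 + 8x - 5/2


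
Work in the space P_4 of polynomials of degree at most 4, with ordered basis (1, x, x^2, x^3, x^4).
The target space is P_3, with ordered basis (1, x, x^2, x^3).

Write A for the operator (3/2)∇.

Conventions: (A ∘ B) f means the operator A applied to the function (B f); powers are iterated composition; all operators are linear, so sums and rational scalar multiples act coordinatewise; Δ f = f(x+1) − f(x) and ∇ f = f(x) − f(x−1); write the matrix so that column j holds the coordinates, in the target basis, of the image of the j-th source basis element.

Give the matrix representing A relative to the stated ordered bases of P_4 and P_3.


the matrix is [[0, 3/2, -3/2, 3/2, -3/2]; [0, 0, 3, -9/2, 6]; [0, 0, 0, 9/2, -9]; [0, 0, 0, 0, 6]] (rows listed top to bottom)

image of 1: 0
image of x: 3/2
image of x^2: 3x - 3/2
image of x^3: (9/2)x^2 - (9/2)x + 3/2
image of x^4: 6x^3 - 9x^2 + 6x - 3/2
each image's coordinates form column j of the matrix


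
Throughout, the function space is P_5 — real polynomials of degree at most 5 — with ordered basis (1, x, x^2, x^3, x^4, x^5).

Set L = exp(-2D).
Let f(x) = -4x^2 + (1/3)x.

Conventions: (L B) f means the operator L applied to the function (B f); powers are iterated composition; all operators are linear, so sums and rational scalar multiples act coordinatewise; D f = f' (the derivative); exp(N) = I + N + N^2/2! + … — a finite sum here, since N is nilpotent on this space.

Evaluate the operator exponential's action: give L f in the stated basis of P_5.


the image equals g(x) = -4x^2 + (49/3)x - 50/3

order-1 term: 16x - 2/3
order-2 term: -16
the series for exp(-2D) f terminates at order 2
exp(-2D) f = -4x^2 + (49/3)x - 50/3


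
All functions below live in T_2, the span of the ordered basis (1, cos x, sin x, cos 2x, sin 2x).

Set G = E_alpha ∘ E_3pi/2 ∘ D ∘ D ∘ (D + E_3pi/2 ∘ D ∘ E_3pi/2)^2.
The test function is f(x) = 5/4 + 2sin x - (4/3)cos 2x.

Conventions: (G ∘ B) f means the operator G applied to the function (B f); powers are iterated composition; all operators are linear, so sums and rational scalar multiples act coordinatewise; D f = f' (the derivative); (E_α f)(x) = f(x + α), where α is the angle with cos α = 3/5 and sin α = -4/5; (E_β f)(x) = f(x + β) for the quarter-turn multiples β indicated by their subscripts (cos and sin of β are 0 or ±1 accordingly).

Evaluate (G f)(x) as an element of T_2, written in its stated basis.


D f = 2cos x + (8/3)sin 2x
E_3pi/2 f = 5/4 - 2cos x + (4/3)cos 2x
D E_3pi/2 f = 2sin x - (8/3)sin 2x
E_3pi/2 D E_3pi/2 f = -2cos x + (8/3)sin 2x
(D + E_3pi/2 ∘ D ∘ E_3pi/2) f = (16/3)sin 2x
D (D + E_3pi/2 ∘ D ∘ E_3pi/2) f = (32/3)cos 2x
E_3pi/2 (D + E_3pi/2 ∘ D ∘ E_3pi/2) f = -(16/3)sin 2x
D E_3pi/2 (D + E_3pi/2 ∘ D ∘ E_3pi/2) f = -(32/3)cos 2x
E_3pi/2 D E_3pi/2 (D + E_3pi/2 ∘ D ∘ E_3pi/2) f = (32/3)cos 2x
(D + E_3pi/2 ∘ D ∘ E_3pi/2) (D + E_3pi/2 ∘ D ∘ E_3pi/2) f = (64/3)cos 2x
D (D + E_3pi/2 ∘ D ∘ E_3pi/2)^2 f = -(128/3)sin 2x
D D (D + E_3pi/2 ∘ D ∘ E_3pi/2)^2 f = -(256/3)cos 2x
E_3pi/2 D D (D + E_3pi/2 ∘ D ∘ E_3pi/2)^2 f = (256/3)cos 2x
E_alpha (E_3pi/2 ∘ D ∘ D) (D + E_3pi/2 ∘ D ∘ E_3pi/2)^2 f = -(1792/75)cos 2x + (2048/25)sin 2x

g(x) = -(1792/75)cos 2x + (2048/25)sin 2x


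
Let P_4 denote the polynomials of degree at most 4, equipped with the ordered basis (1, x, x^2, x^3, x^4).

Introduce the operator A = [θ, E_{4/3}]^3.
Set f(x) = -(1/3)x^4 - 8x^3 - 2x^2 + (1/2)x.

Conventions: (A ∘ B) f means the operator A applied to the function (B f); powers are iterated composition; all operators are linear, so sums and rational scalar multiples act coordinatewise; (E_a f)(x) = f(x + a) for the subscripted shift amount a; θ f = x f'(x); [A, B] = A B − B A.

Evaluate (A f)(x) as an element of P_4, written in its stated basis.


E_{4/3} f = -(1/3)x^4 - (88/9)x^3 - (338/9)x^2 - (8207/162)x - 5566/243
θ E_{4/3} f = -(4/3)x^4 - (88/3)x^3 - (676/9)x^2 - (8207/162)x
θ f = -(4/3)x^4 - 24x^3 - 4x^2 + (1/2)x
E_{4/3} θ f = -(4/3)x^4 - (280/9)x^3 - (1028/9)x^2 - (24431/162)x - 16414/243
[θ, E_{4/3}] f = (16/9)x^3 + (352/9)x^2 + (2704/27)x + 16414/243
E_{4/3} [θ, E_{4/3}] f = (16/9)x^3 + (416/9)x^2 + (5776/27)x + 66782/243
θ E_{4/3} [θ, E_{4/3}] f = (16/3)x^3 + (832/9)x^2 + (5776/27)x
θ [θ, E_{4/3}] f = (16/3)x^3 + (704/9)x^2 + (2704/27)x
E_{4/3} θ [θ, E_{4/3}] f = (16/3)x^3 + (896/9)x^2 + (9104/27)x + 23104/81
[θ, E_{4/3}] [θ, E_{4/3}] f = -(64/9)x^2 - (3328/27)x - 23104/81
E_{4/3} [θ, E_{4/3}] [θ, E_{4/3}] f = -(64/9)x^2 - (1280/9)x - 4160/9
θ E_{4/3} [θ, E_{4/3}] [θ, E_{4/3}] f = -(128/9)x^2 - (1280/9)x
θ [θ, E_{4/3}] [θ, E_{4/3}] f = -(128/9)x^2 - (3328/27)x
E_{4/3} θ [θ, E_{4/3}] [θ, E_{4/3}] f = -(128/9)x^2 - (4352/27)x - 5120/27
[θ, E_{4/3}] [θ, E_{4/3}] [θ, E_{4/3}] f = (512/27)x + 5120/27

the result is g(x) = (512/27)x + 5120/27


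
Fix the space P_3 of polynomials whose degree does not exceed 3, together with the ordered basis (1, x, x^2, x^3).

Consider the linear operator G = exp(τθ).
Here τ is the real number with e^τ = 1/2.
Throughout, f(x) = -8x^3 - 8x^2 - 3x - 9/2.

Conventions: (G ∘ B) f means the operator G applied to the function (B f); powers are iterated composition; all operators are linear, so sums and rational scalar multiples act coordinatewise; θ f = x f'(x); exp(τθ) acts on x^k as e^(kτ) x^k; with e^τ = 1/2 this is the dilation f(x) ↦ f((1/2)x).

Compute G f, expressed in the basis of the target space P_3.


exp(τθ) x^k = e^(kτ) x^k; with e^τ = 1/2 this sends x^k to (1/2)^k x^k
x ↦ 1/2 x
x^2 ↦ 1/4 x^2
x^3 ↦ 1/8 x^3
applying this coordinatewise to f: exp(τθ) f = -x^3 - 2x^2 - (3/2)x - 9/2

the result is g(x) = -x^3 - 2x^2 - (3/2)x - 9/2


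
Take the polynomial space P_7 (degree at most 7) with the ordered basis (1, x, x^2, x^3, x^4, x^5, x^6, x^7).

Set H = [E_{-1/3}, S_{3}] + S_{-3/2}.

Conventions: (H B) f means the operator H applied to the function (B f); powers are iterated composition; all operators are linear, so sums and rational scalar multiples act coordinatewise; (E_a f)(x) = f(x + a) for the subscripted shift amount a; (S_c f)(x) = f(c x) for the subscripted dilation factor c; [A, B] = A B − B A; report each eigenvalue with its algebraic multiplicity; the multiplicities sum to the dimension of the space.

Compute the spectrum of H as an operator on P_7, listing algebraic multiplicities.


image of 1: 1
image of x: -(3/2)x - 2/3
image of x^2: (9/4)x^2 - 4x + 8/9
image of x^3: -(27/8)x^3 - 18x^2 + 8x - 26/27
image of x^4: (81/16)x^4 - 72x^3 + 48x^2 - (104/9)x + 80/81
image of x^5: -(243/32)x^5 - 270x^4 + 240x^3 - (260/3)x^2 + (400/27)x - 242/243
image of x^6: (729/64)x^6 - 972x^5 + 1080x^4 - 520x^3 + (400/3)x^2 - (484/27)x + 728/729
image of x^7: -(2187/128)x^7 - 3402x^6 + 4536x^5 - 2730x^4 + (2800/3)x^3 - (1694/9)x^2 + (5096/243)x - 2186/2187
the matrix is upper triangular; its diagonal is (1, -3/2, 9/4, -27/8, 81/16, -243/32, 729/64, -2187/128)
for a triangular matrix the eigenvalues are the diagonal entries, with algebraic multiplicity their repetition count

λ = -2187/128 (multiplicity 1), λ = -243/32 (multiplicity 1), λ = -27/8 (multiplicity 1), λ = -3/2 (multiplicity 1), λ = 1 (multiplicity 1), λ = 9/4 (multiplicity 1), λ = 81/16 (multiplicity 1), λ = 729/64 (multiplicity 1)


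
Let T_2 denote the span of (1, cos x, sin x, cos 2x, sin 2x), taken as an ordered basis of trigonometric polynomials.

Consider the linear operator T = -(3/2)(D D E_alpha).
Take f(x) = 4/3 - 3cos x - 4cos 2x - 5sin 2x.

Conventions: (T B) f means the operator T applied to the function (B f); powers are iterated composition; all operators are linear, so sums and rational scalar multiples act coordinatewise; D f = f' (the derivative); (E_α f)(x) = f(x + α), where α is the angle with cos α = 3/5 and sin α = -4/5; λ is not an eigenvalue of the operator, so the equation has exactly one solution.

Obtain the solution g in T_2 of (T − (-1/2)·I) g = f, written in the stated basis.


g(x) = 8/3 - (21/17)cos x + (18/17)sin x - (2408/3457)cos 2x + (2894/3457)sin 2x

write g with unknown coordinates in the stated basis and equate coefficients in (T − (-1/2)·I) g = f
solving from the highest basis element down gives g = 8/3 - (21/17)cos x + (18/17)sin x - (2408/3457)cos 2x + (2894/3457)sin 2x
check: T g = -(81/34)cos x - (9/17)sin x - (12624/3457)cos 2x - (18732/3457)sin 2x
so T g − (-1/2)·g = 4/3 - 3cos x - 4cos 2x - 5sin 2x = f ✓


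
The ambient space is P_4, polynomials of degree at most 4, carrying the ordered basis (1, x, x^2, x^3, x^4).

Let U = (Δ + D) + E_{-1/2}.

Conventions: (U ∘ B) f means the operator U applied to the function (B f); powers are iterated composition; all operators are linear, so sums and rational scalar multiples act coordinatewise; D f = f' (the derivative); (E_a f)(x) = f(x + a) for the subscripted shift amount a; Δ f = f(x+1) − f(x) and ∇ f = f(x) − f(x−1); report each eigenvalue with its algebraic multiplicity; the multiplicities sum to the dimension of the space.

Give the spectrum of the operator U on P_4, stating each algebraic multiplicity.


λ = 1 (multiplicity 5)

image of 1: 1
image of x: x + 3/2
image of x^2: x^2 + 3x + 5/4
image of x^3: x^3 + (9/2)x^2 + (15/4)x + 7/8
image of x^4: x^4 + 6x^3 + (15/2)x^2 + (7/2)x + 17/16
the matrix is upper triangular; its diagonal is (1, 1, 1, 1, 1)
for a triangular matrix the eigenvalues are the diagonal entries, with algebraic multiplicity their repetition count


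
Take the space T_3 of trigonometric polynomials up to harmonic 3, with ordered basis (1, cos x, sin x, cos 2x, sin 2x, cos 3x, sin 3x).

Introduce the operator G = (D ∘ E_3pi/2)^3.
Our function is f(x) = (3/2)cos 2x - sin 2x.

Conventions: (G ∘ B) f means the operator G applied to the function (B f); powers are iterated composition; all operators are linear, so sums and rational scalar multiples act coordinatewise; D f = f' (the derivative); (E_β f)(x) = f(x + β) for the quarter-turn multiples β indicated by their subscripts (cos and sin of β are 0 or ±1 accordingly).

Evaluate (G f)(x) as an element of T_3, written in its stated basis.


the result is g(x) = -8cos 2x - 12sin 2x

E_3pi/2 f = -(3/2)cos 2x + sin 2x
D E_3pi/2 f = 2cos 2x + 3sin 2x
E_3pi/2 (D ∘ E_3pi/2) f = -2cos 2x - 3sin 2x
D E_3pi/2 (D ∘ E_3pi/2) f = -6cos 2x + 4sin 2x
E_3pi/2 (D ∘ E_3pi/2) (D ∘ E_3pi/2) f = 6cos 2x - 4sin 2x
D E_3pi/2 (D ∘ E_3pi/2) (D ∘ E_3pi/2) f = -8cos 2x - 12sin 2x


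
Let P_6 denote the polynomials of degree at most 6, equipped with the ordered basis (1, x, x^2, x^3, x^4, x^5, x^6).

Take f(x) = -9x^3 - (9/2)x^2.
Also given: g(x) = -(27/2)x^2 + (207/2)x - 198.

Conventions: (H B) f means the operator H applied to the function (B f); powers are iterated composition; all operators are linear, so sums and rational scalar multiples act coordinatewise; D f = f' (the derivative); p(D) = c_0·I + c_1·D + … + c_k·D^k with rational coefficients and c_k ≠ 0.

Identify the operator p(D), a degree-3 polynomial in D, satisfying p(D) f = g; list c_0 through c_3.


p(D) = (1/2)·D − 2·D^2 + 4·D^3, i.e. c_0 = 0, c_1 = 1/2, c_2 = -2, c_3 = 4

D^0 f = -9x^3 - (9/2)x^2
D^1 f = -27x^2 - 9x
D^2 f = -54x - 9
D^3 f = -54
matching coefficients of g against c_0 f + c_1 Df + … from the top degree down determines the c_i
solution: c_0 = 0, c_1 = 1/2, c_2 = -2, c_3 = 4


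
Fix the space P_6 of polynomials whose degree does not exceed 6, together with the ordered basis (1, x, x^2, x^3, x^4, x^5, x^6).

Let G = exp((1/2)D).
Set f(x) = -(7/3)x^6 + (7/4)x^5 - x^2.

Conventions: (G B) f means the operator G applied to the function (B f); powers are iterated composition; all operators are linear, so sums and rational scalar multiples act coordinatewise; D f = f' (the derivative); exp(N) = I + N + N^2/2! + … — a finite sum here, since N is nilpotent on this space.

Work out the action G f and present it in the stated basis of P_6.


g(x) = -(7/3)x^6 - (21/4)x^5 - (35/8)x^4 - (35/24)x^3 - x^2 - (57/64)x - 89/384

order-1 term: -7x^5 + (35/8)x^4 - x
order-2 term: -(35/4)x^4 + (35/8)x^3 - 1/4
order-3 term: -(35/6)x^3 + (35/16)x^2
order-4 term: -(35/16)x^2 + (35/64)x
order-5 term: -(7/16)x + 7/128
order-6 term: -7/192
the series for exp((1/2)D) f terminates at order 6
exp((1/2)D) f = -(7/3)x^6 - (21/4)x^5 - (35/8)x^4 - (35/24)x^3 - x^2 - (57/64)x - 89/384


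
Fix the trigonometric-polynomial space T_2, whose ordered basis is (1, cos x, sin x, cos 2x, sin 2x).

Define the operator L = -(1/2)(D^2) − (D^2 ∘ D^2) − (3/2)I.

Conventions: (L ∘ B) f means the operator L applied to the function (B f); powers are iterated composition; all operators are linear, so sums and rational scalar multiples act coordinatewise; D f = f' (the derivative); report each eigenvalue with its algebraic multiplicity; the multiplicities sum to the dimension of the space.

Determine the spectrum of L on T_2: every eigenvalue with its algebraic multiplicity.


image of 1: -3/2
image of cos x: -2cos x
image of sin x: -2sin x
image of cos 2x: -(31/2)cos 2x
image of sin 2x: -(31/2)sin 2x
the matrix is diagonal; its diagonal is (-3/2, -2, -2, -31/2, -31/2)
for a triangular matrix the eigenvalues are the diagonal entries, with algebraic multiplicity their repetition count

λ = -31/2 (multiplicity 2), λ = -2 (multiplicity 2), λ = -3/2 (multiplicity 1)


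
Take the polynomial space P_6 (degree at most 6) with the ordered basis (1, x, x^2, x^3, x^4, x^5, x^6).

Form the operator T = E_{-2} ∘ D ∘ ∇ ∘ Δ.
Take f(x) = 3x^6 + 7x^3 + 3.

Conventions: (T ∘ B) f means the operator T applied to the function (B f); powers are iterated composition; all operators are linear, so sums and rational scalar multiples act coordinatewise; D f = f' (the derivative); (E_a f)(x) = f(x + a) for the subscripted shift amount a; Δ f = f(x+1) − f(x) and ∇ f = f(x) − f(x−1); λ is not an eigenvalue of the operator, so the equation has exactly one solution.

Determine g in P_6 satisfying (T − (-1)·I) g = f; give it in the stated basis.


the image equals g(x) = 3x^6 - 353x^3 + 2160x^2 - 4500x + 5361

write g with unknown coordinates in the stated basis and equate coefficients in (T − (-1)·I) g = f
solving from the highest basis element down gives g = 3x^6 - 353x^3 + 2160x^2 - 4500x + 5361
check: T g = 360x^3 - 2160x^2 + 4500x - 5358
so T g − (-1)·g = 3x^6 + 7x^3 + 3 = f ✓


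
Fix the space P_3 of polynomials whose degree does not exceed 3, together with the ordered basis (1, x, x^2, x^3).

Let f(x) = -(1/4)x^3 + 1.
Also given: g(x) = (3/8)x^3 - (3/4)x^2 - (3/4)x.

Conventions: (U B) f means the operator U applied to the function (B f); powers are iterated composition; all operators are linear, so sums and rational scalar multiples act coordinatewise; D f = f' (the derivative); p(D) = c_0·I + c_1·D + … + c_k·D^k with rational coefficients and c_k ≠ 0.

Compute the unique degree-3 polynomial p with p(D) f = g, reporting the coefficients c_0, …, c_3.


D^0 f = -(1/4)x^3 + 1
D^1 f = -(3/4)x^2
D^2 f = -(3/2)x
D^3 f = -3/2
matching coefficients of g against c_0 f + c_1 Df + … from the top degree down determines the c_i
solution: c_0 = -3/2, c_1 = 1, c_2 = 1/2, c_3 = -1

c_0 = -3/2, c_1 = 1, c_2 = 1/2, c_3 = -1


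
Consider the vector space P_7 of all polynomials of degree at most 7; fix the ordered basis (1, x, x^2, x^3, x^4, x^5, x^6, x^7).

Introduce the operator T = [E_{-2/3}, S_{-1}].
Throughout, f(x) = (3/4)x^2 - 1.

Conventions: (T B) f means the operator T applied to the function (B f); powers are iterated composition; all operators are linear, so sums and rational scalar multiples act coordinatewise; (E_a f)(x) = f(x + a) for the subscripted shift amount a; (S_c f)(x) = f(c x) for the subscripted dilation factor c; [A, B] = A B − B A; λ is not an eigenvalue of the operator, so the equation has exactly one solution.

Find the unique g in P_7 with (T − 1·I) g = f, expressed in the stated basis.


write g with unknown coordinates in the stated basis and equate coefficients in (T − 1·I) g = f
solving from the highest basis element down gives g = -(3/4)x^2 + 2x + 11/3
check: T g = 2x + 8/3
so T g − 1·g = (3/4)x^2 - 1 = f ✓

the result is g(x) = -(3/4)x^2 + 2x + 11/3


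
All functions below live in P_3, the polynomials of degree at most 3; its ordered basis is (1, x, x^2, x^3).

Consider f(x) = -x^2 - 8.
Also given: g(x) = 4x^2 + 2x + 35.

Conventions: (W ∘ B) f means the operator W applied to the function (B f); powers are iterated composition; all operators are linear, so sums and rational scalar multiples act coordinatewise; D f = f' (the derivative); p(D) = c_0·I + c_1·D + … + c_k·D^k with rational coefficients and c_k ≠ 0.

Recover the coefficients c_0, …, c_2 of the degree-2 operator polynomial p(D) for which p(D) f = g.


p(D) = -4·I − D − (3/2)·D^2, i.e. c_0 = -4, c_1 = -1, c_2 = -3/2

D^0 f = -x^2 - 8
D^1 f = -2x
D^2 f = -2
matching coefficients of g against c_0 f + c_1 Df + … from the top degree down determines the c_i
solution: c_0 = -4, c_1 = -1, c_2 = -3/2


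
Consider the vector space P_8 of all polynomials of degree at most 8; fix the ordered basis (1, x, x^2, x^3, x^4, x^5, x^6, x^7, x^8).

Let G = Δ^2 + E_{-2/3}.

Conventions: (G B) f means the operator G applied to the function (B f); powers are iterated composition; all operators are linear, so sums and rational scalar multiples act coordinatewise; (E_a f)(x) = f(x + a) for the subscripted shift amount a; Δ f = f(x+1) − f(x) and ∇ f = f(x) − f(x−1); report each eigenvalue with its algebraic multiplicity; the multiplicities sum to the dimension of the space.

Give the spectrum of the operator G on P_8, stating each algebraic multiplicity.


image of 1: 1
image of x: x - 2/3
image of x^2: x^2 - (4/3)x + 22/9
image of x^3: x^3 - 2x^2 + (22/3)x + 154/27
image of x^4: x^4 - (8/3)x^3 + (44/3)x^2 + (616/27)x + 1150/81
image of x^5: x^5 - (10/3)x^4 + (220/9)x^3 + (1540/27)x^2 + (5750/81)x + 7258/243
image of x^6: x^6 - 4x^5 + (110/3)x^4 + (3080/27)x^3 + (5750/27)x^2 + (14516/81)x + 45262/729
image of x^7: x^7 - (14/3)x^6 + (154/3)x^5 + (5390/27)x^4 + (40250/81)x^3 + (50806/81)x^2 + (316834/729)x + 275434/2187
image of x^8: x^8 - (16/3)x^7 + (616/9)x^6 + (8624/27)x^5 + (80500/81)x^4 + (406448/243)x^3 + (1267336/729)x^2 + (2203472/2187)x + 1666750/6561
the matrix is upper triangular; its diagonal is (1, 1, 1, 1, 1, 1, 1, 1, 1)
for a triangular matrix the eigenvalues are the diagonal entries, with algebraic multiplicity their repetition count

λ = 1 (multiplicity 9)


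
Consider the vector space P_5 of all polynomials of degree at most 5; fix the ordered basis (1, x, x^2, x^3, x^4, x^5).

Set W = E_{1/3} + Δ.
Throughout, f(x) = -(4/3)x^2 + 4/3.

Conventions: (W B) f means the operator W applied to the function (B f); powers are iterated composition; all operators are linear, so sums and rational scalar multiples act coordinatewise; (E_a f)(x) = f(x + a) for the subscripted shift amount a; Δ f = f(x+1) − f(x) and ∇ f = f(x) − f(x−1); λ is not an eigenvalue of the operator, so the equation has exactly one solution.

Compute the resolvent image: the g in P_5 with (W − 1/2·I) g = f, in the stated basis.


write g with unknown coordinates in the stated basis and equate coefficients in (W − 1/2·I) g = f
solving from the highest basis element down gives g = -(8/3)x^2 + (128/9)x - 88/3
check: W g = -(8/3)x^2 + (64/9)x - 40/3
so W g − 1/2·g = -(4/3)x^2 + 4/3 = f ✓

the result is g(x) = -(8/3)x^2 + (128/9)x - 88/3


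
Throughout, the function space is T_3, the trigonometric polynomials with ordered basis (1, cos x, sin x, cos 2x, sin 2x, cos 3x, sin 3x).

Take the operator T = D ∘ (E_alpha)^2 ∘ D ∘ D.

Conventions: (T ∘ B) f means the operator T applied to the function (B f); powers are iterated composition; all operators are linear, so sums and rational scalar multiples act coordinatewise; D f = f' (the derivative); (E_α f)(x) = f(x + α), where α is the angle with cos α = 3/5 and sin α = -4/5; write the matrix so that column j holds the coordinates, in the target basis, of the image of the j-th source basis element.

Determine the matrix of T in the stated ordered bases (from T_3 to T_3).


the matrix is [[0, 0, 0, 0, 0, 0, 0]; [0, -24/25, 7/25, 0, 0, 0, 0]; [0, -7/25, -24/25, 0, 0, 0, 0]; [0, 0, 0, 2688/625, 4216/625, 0, 0]; [0, 0, 0, -4216/625, 2688/625, 0, 0]; [0, 0, 0, 0, 0, 277992/15625, -317331/15625]; [0, 0, 0, 0, 0, 317331/15625, 277992/15625]] (rows listed top to bottom)

image of 1: 0
image of cos x: -(24/25)cos x - (7/25)sin x
image of sin x: (7/25)cos x - (24/25)sin x
image of cos 2x: (2688/625)cos 2x - (4216/625)sin 2x
image of sin 2x: (4216/625)cos 2x + (2688/625)sin 2x
image of cos 3x: (277992/15625)cos 3x + (317331/15625)sin 3x
image of sin 3x: -(317331/15625)cos 3x + (277992/15625)sin 3x
each image's coordinates form column j of the matrix
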